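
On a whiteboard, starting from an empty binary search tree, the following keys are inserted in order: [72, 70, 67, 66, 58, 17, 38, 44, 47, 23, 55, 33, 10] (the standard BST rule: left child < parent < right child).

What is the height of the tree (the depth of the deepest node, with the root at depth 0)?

9

Insert 72: tree is empty, so 72 becomes the root.
Insert 70: 70 < 72 → go left. Place as left child of 72.
Insert 67: 67 < 72 → go left; 67 < 70 → go left. Place as left child of 70.
Insert 66: 66 < 72 → go left; 66 < 70 → go left; 66 < 67 → go left. Place as left child of 67.
Insert 58: 58 < 72 → go left; 58 < 70 → go left; 58 < 67 → go left; 58 < 66 → go left. Place as left child of 66.
Insert 17: 17 < 72 → go left; 17 < 70 → go left; 17 < 67 → go left; 17 < 66 → go left; 17 < 58 → go left. Place as left child of 58.
Insert 38: 38 < 72 → go left; 38 < 70 → go left; 38 < 67 → go left; 38 < 66 → go left; 38 < 58 → go left; 38 > 17 → go right. Place as right child of 17.
Insert 44: 44 < 72 → go left; 44 < 70 → go left; 44 < 67 → go left; 44 < 66 → go left; 44 < 58 → go left; 44 > 17 → go right; 44 > 38 → go right. Place as right child of 38.
Insert 47: 47 < 72 → go left; 47 < 70 → go left; 47 < 67 → go left; 47 < 66 → go left; 47 < 58 → go left; 47 > 17 → go right; 47 > 38 → go right; 47 > 44 → go right. Place as right child of 44.
Insert 23: 23 < 72 → go left; 23 < 70 → go left; 23 < 67 → go left; 23 < 66 → go left; 23 < 58 → go left; 23 > 17 → go right; 23 < 38 → go left. Place as left child of 38.
Insert 55: 55 < 72 → go left; 55 < 70 → go left; 55 < 67 → go left; 55 < 66 → go left; 55 < 58 → go left; 55 > 17 → go right; 55 > 38 → go right; 55 > 44 → go right; 55 > 47 → go right. Place as right child of 47.
Insert 33: 33 < 72 → go left; 33 < 70 → go left; 33 < 67 → go left; 33 < 66 → go left; 33 < 58 → go left; 33 > 17 → go right; 33 < 38 → go left; 33 > 23 → go right. Place as right child of 23.
Insert 10: 10 < 72 → go left; 10 < 70 → go left; 10 < 67 → go left; 10 < 66 → go left; 10 < 58 → go left; 10 < 17 → go left. Place as left child of 17.

The deepest node is 55 at depth 9.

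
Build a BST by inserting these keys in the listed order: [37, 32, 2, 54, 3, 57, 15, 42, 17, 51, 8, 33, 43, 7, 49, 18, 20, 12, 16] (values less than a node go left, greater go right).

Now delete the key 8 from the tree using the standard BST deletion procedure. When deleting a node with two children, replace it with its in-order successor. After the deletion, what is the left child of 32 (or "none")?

2

Insert 37: tree is empty, so 37 becomes the root.
Insert 32: 32 < 37 → go left. Place as left child of 37.
Insert 2: 2 < 37 → go left; 2 < 32 → go left. Place as left child of 32.
Insert 54: 54 > 37 → go right. Place as right child of 37.
Insert 3: 3 < 37 → go left; 3 < 32 → go left; 3 > 2 → go right. Place as right child of 2.
Insert 57: 57 > 37 → go right; 57 > 54 → go right. Place as right child of 54.
Insert 15: 15 < 37 → go left; 15 < 32 → go left; 15 > 2 → go right; 15 > 3 → go right. Place as right child of 3.
Insert 42: 42 > 37 → go right; 42 < 54 → go left. Place as left child of 54.
Insert 17: 17 < 37 → go left; 17 < 32 → go left; 17 > 2 → go right; 17 > 3 → go right; 17 > 15 → go right. Place as right child of 15.
Insert 51: 51 > 37 → go right; 51 < 54 → go left; 51 > 42 → go right. Place as right child of 42.
Insert 8: 8 < 37 → go left; 8 < 32 → go left; 8 > 2 → go right; 8 > 3 → go right; 8 < 15 → go left. Place as left child of 15.
Insert 33: 33 < 37 → go left; 33 > 32 → go right. Place as right child of 32.
Insert 43: 43 > 37 → go right; 43 < 54 → go left; 43 > 42 → go right; 43 < 51 → go left. Place as left child of 51.
Insert 7: 7 < 37 → go left; 7 < 32 → go left; 7 > 2 → go right; 7 > 3 → go right; 7 < 15 → go left; 7 < 8 → go left. Place as left child of 8.
Insert 49: 49 > 37 → go right; 49 < 54 → go left; 49 > 42 → go right; 49 < 51 → go left; 49 > 43 → go right. Place as right child of 43.
Insert 18: 18 < 37 → go left; 18 < 32 → go left; 18 > 2 → go right; 18 > 3 → go right; 18 > 15 → go right; 18 > 17 → go right. Place as right child of 17.
Insert 20: 20 < 37 → go left; 20 < 32 → go left; 20 > 2 → go right; 20 > 3 → go right; 20 > 15 → go right; 20 > 17 → go right; 20 > 18 → go right. Place as right child of 18.
Insert 12: 12 < 37 → go left; 12 < 32 → go left; 12 > 2 → go right; 12 > 3 → go right; 12 < 15 → go left; 12 > 8 → go right. Place as right child of 8.
Insert 16: 16 < 37 → go left; 16 < 32 → go left; 16 > 2 → go right; 16 > 3 → go right; 16 > 15 → go right; 16 < 17 → go left. Place as left child of 17.

Delete 8 (two children — replace with in-order successor).
After deletion, 32's left child: 2.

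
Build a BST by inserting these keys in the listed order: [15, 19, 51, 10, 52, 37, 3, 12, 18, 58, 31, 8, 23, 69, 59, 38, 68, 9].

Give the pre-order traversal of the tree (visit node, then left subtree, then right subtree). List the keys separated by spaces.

15 10 3 8 9 12 19 18 51 37 31 23 38 52 58 69 59 68

Insert 15: tree is empty, so 15 becomes the root.
Insert 19: 19 > 15 → go right. Place as right child of 15.
Insert 51: 51 > 15 → go right; 51 > 19 → go right. Place as right child of 19.
Insert 10: 10 < 15 → go left. Place as left child of 15.
Insert 52: 52 > 15 → go right; 52 > 19 → go right; 52 > 51 → go right. Place as right child of 51.
Insert 37: 37 > 15 → go right; 37 > 19 → go right; 37 < 51 → go left. Place as left child of 51.
Insert 3: 3 < 15 → go left; 3 < 10 → go left. Place as left child of 10.
Insert 12: 12 < 15 → go left; 12 > 10 → go right. Place as right child of 10.
Insert 18: 18 > 15 → go right; 18 < 19 → go left. Place as left child of 19.
Insert 58: 58 > 15 → go right; 58 > 19 → go right; 58 > 51 → go right; 58 > 52 → go right. Place as right child of 52.
Insert 31: 31 > 15 → go right; 31 > 19 → go right; 31 < 51 → go left; 31 < 37 → go left. Place as left child of 37.
Insert 8: 8 < 15 → go left; 8 < 10 → go left; 8 > 3 → go right. Place as right child of 3.
Insert 23: 23 > 15 → go right; 23 > 19 → go right; 23 < 51 → go left; 23 < 37 → go left; 23 < 31 → go left. Place as left child of 31.
Insert 69: 69 > 15 → go right; 69 > 19 → go right; 69 > 51 → go right; 69 > 52 → go right; 69 > 58 → go right. Place as right child of 58.
Insert 59: 59 > 15 → go right; 59 > 19 → go right; 59 > 51 → go right; 59 > 52 → go right; 59 > 58 → go right; 59 < 69 → go left. Place as left child of 69.
Insert 38: 38 > 15 → go right; 38 > 19 → go right; 38 < 51 → go left; 38 > 37 → go right. Place as right child of 37.
Insert 68: 68 > 15 → go right; 68 > 19 → go right; 68 > 51 → go right; 68 > 52 → go right; 68 > 58 → go right; 68 < 69 → go left; 68 > 59 → go right. Place as right child of 59.
Insert 9: 9 < 15 → go left; 9 < 10 → go left; 9 > 3 → go right; 9 > 8 → go right. Place as right child of 8.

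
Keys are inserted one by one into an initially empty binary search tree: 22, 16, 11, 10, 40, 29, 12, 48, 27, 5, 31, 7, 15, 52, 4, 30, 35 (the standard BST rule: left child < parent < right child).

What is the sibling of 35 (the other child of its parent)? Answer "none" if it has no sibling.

Insert 22: tree is empty, so 22 becomes the root.
Insert 16: 16 < 22 → go left. Place as left child of 22.
Insert 11: 11 < 22 → go left; 11 < 16 → go left. Place as left child of 16.
Insert 10: 10 < 22 → go left; 10 < 16 → go left; 10 < 11 → go left. Place as left child of 11.
Insert 40: 40 > 22 → go right. Place as right child of 22.
Insert 29: 29 > 22 → go right; 29 < 40 → go left. Place as left child of 40.
Insert 12: 12 < 22 → go left; 12 < 16 → go left; 12 > 11 → go right. Place as right child of 11.
Insert 48: 48 > 22 → go right; 48 > 40 → go right. Place as right child of 40.
Insert 27: 27 > 22 → go right; 27 < 40 → go left; 27 < 29 → go left. Place as left child of 29.
Insert 5: 5 < 22 → go left; 5 < 16 → go left; 5 < 11 → go left; 5 < 10 → go left. Place as left child of 10.
Insert 31: 31 > 22 → go right; 31 < 40 → go left; 31 > 29 → go right. Place as right child of 29.
Insert 7: 7 < 22 → go left; 7 < 16 → go left; 7 < 11 → go left; 7 < 10 → go left; 7 > 5 → go right. Place as right child of 5.
Insert 15: 15 < 22 → go left; 15 < 16 → go left; 15 > 11 → go right; 15 > 12 → go right. Place as right child of 12.
Insert 52: 52 > 22 → go right; 52 > 40 → go right; 52 > 48 → go right. Place as right child of 48.
Insert 4: 4 < 22 → go left; 4 < 16 → go left; 4 < 11 → go left; 4 < 10 → go left; 4 < 5 → go left. Place as left child of 5.
Insert 30: 30 > 22 → go right; 30 < 40 → go left; 30 > 29 → go right; 30 < 31 → go left. Place as left child of 31.
Insert 35: 35 > 22 → go right; 35 < 40 → go left; 35 > 29 → go right; 35 > 31 → go right. Place as right child of 31.

35's parent is 31; the other child of 31 is 30.

30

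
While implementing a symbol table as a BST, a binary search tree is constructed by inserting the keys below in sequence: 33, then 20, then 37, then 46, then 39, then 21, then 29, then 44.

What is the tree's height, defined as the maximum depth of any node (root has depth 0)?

4

Insert 33: tree is empty, so 33 becomes the root.
Insert 20: 20 < 33 → go left. Place as left child of 33.
Insert 37: 37 > 33 → go right. Place as right child of 33.
Insert 46: 46 > 33 → go right; 46 > 37 → go right. Place as right child of 37.
Insert 39: 39 > 33 → go right; 39 > 37 → go right; 39 < 46 → go left. Place as left child of 46.
Insert 21: 21 < 33 → go left; 21 > 20 → go right. Place as right child of 20.
Insert 29: 29 < 33 → go left; 29 > 20 → go right; 29 > 21 → go right. Place as right child of 21.
Insert 44: 44 > 33 → go right; 44 > 37 → go right; 44 < 46 → go left; 44 > 39 → go right. Place as right child of 39.

The deepest node is 44 at depth 4.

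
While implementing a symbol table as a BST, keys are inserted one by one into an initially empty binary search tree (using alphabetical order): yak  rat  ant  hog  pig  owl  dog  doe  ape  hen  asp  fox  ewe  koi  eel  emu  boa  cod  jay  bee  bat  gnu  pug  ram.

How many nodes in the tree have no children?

6

yak: root
rat: left child of yak (depth 1)
ant: left child of rat (depth 2)
hog: right child of ant (depth 3)
pig: right child of hog (depth 4)
owl: left child of pig (depth 5)
dog: left child of hog (depth 4)
doe: left child of dog (depth 5)
ape: left child of doe (depth 6)
hen: right child of dog (depth 5)
asp: right child of ape (depth 7)
fox: left child of hen (depth 6)
ewe: left child of fox (depth 7)
koi: left child of owl (depth 6)
eel: left child of ewe (depth 8)
emu: right child of eel (depth 9)
boa: right child of asp (depth 8)
cod: right child of boa (depth 9)
jay: left child of koi (depth 7)
bee: left child of boa (depth 9)
bat: left child of bee (depth 10)
gnu: right child of fox (depth 7)
pug: right child of pig (depth 5)
ram: right child of pug (depth 6)

Leaves: bat, cod, emu, gnu, jay, ram — 6 in total.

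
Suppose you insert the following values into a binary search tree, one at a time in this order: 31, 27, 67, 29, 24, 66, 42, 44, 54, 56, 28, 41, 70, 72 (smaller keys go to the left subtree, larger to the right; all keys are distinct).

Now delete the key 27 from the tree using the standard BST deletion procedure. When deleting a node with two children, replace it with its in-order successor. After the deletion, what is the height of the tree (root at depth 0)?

6

Resulting structure (node: left, right):
  31: L=27, R=67
  27: L=24, R=29
  67: L=66, R=70
  29: L=28, R=–
  24: L=–, R=–
  66: L=42, R=–
  42: L=41, R=44
  44: L=–, R=54
  54: L=–, R=56
  56: L=–, R=–
  28: L=–, R=–
  41: L=–, R=–
  70: L=–, R=72
  72: L=–, R=–

Delete 27 (two children — replace with in-order successor).
After deletion, deepest node is 56 at depth 6.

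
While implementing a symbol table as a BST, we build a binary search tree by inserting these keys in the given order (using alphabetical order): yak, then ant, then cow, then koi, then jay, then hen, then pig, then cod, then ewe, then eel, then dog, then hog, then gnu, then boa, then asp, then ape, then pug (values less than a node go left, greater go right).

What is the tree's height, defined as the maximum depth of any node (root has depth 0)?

8

yak: root
ant: left child of yak (depth 1)
cow: right child of ant (depth 2)
koi: right child of cow (depth 3)
jay: left child of koi (depth 4)
hen: left child of jay (depth 5)
pig: right child of koi (depth 4)
cod: left child of cow (depth 3)
ewe: left child of hen (depth 6)
eel: left child of ewe (depth 7)
dog: left child of eel (depth 8)
hog: right child of hen (depth 6)
gnu: right child of ewe (depth 7)
boa: left child of cod (depth 4)
asp: left child of boa (depth 5)
ape: left child of asp (depth 6)
pug: right child of pig (depth 5)

The deepest node is dog at depth 8.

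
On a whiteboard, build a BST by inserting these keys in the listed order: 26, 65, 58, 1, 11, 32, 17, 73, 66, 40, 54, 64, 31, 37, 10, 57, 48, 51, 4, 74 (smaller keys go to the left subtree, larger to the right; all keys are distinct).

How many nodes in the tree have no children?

Insert 26: tree is empty, so 26 becomes the root.
Insert 65: 65 > 26 → go right. Place as right child of 26.
Insert 58: 58 > 26 → go right; 58 < 65 → go left. Place as left child of 65.
Insert 1: 1 < 26 → go left. Place as left child of 26.
Insert 11: 11 < 26 → go left; 11 > 1 → go right. Place as right child of 1.
Insert 32: 32 > 26 → go right; 32 < 65 → go left; 32 < 58 → go left. Place as left child of 58.
Insert 17: 17 < 26 → go left; 17 > 1 → go right; 17 > 11 → go right. Place as right child of 11.
Insert 73: 73 > 26 → go right; 73 > 65 → go right. Place as right child of 65.
Insert 66: 66 > 26 → go right; 66 > 65 → go right; 66 < 73 → go left. Place as left child of 73.
Insert 40: 40 > 26 → go right; 40 < 65 → go left; 40 < 58 → go left; 40 > 32 → go right. Place as right child of 32.
Insert 54: 54 > 26 → go right; 54 < 65 → go left; 54 < 58 → go left; 54 > 32 → go right; 54 > 40 → go right. Place as right child of 40.
Insert 64: 64 > 26 → go right; 64 < 65 → go left; 64 > 58 → go right. Place as right child of 58.
Insert 31: 31 > 26 → go right; 31 < 65 → go left; 31 < 58 → go left; 31 < 32 → go left. Place as left child of 32.
Insert 37: 37 > 26 → go right; 37 < 65 → go left; 37 < 58 → go left; 37 > 32 → go right; 37 < 40 → go left. Place as left child of 40.
Insert 10: 10 < 26 → go left; 10 > 1 → go right; 10 < 11 → go left. Place as left child of 11.
Insert 57: 57 > 26 → go right; 57 < 65 → go left; 57 < 58 → go left; 57 > 32 → go right; 57 > 40 → go right; 57 > 54 → go right. Place as right child of 54.
Insert 48: 48 > 26 → go right; 48 < 65 → go left; 48 < 58 → go left; 48 > 32 → go right; 48 > 40 → go right; 48 < 54 → go left. Place as left child of 54.
Insert 51: 51 > 26 → go right; 51 < 65 → go left; 51 < 58 → go left; 51 > 32 → go right; 51 > 40 → go right; 51 < 54 → go left; 51 > 48 → go right. Place as right child of 48.
Insert 4: 4 < 26 → go left; 4 > 1 → go right; 4 < 11 → go left; 4 < 10 → go left. Place as left child of 10.
Insert 74: 74 > 26 → go right; 74 > 65 → go right; 74 > 73 → go right. Place as right child of 73.

Leaves: 4, 17, 31, 37, 51, 57, 64, 66, 74 — 9 in total.

9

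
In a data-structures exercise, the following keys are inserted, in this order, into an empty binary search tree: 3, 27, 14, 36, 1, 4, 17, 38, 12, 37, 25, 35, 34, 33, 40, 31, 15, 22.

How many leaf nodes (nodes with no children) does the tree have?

7

Resulting structure (node: left, right):
  3: L=1, R=27
  27: L=14, R=36
  14: L=4, R=17
  36: L=35, R=38
  1: L=–, R=–
  4: L=–, R=12
  17: L=15, R=25
  38: L=37, R=40
  12: L=–, R=–
  37: L=–, R=–
  25: L=22, R=–
  35: L=34, R=–
  34: L=33, R=–
  33: L=31, R=–
  40: L=–, R=–
  31: L=–, R=–
  15: L=–, R=–
  22: L=–, R=–

Leaves: 1, 12, 15, 22, 31, 37, 40 — 7 in total.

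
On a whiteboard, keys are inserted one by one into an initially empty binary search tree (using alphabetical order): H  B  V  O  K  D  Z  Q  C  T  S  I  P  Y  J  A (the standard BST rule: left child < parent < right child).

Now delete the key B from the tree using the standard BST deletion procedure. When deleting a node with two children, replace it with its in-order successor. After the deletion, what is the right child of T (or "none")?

H: root
B: left child of H (depth 1)
V: right child of H (depth 1)
O: left child of V (depth 2)
K: left child of O (depth 3)
D: right child of B (depth 2)
Z: right child of V (depth 2)
Q: right child of O (depth 3)
C: left child of D (depth 3)
T: right child of Q (depth 4)
S: left child of T (depth 5)
I: left child of K (depth 4)
P: left child of Q (depth 4)
Y: left child of Z (depth 3)
J: right child of I (depth 5)
A: left child of B (depth 2)

Delete B (two children — replace with in-order successor).
After deletion, T's right child: none.

none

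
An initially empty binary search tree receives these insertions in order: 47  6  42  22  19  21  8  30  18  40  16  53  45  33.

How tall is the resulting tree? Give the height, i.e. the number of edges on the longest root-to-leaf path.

Resulting structure (node: left, right):
  47: L=6, R=53
  6: L=–, R=42
  42: L=22, R=45
  22: L=19, R=30
  19: L=8, R=21
  21: L=–, R=–
  8: L=–, R=18
  30: L=–, R=40
  18: L=16, R=–
  40: L=33, R=–
  16: L=–, R=–
  53: L=–, R=–
  45: L=–, R=–
  33: L=–, R=–

The deepest node is 16 at depth 7.

7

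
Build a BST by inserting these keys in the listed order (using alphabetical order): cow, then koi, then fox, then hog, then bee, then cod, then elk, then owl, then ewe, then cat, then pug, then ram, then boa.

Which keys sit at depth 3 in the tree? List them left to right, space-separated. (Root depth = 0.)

cat elk hog pug

Insert cow: tree is empty, so cow becomes the root.
Insert koi: koi > cow → go right. Place as right child of cow.
Insert fox: fox > cow → go right; fox < koi → go left. Place as left child of koi.
Insert hog: hog > cow → go right; hog < koi → go left; hog > fox → go right. Place as right child of fox.
Insert bee: bee < cow → go left. Place as left child of cow.
Insert cod: cod < cow → go left; cod > bee → go right. Place as right child of bee.
Insert elk: elk > cow → go right; elk < koi → go left; elk < fox → go left. Place as left child of fox.
Insert owl: owl > cow → go right; owl > koi → go right. Place as right child of koi.
Insert ewe: ewe > cow → go right; ewe < koi → go left; ewe < fox → go left; ewe > elk → go right. Place as right child of elk.
Insert cat: cat < cow → go left; cat > bee → go right; cat < cod → go left. Place as left child of cod.
Insert pug: pug > cow → go right; pug > koi → go right; pug > owl → go right. Place as right child of owl.
Insert ram: ram > cow → go right; ram > koi → go right; ram > owl → go right; ram > pug → go right. Place as right child of pug.
Insert boa: boa < cow → go left; boa > bee → go right; boa < cod → go left; boa < cat → go left. Place as left child of cat.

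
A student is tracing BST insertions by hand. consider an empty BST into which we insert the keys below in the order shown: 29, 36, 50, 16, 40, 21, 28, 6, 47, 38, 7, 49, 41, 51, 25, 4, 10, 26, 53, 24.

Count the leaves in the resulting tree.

8

29: root
36: right child of 29 (depth 1)
50: right child of 36 (depth 2)
16: left child of 29 (depth 1)
40: left child of 50 (depth 3)
21: right child of 16 (depth 2)
28: right child of 21 (depth 3)
6: left child of 16 (depth 2)
47: right child of 40 (depth 4)
38: left child of 40 (depth 4)
7: right child of 6 (depth 3)
49: right child of 47 (depth 5)
41: left child of 47 (depth 5)
51: right child of 50 (depth 3)
25: left child of 28 (depth 4)
4: left child of 6 (depth 3)
10: right child of 7 (depth 4)
26: right child of 25 (depth 5)
53: right child of 51 (depth 4)
24: left child of 25 (depth 5)

Leaves: 4, 10, 24, 26, 38, 41, 49, 53 — 8 in total.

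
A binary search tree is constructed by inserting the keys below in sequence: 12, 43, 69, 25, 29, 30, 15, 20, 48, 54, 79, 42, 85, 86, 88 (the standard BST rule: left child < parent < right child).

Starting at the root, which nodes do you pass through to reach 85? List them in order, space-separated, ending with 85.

12 43 69 79 85

12: root
43: right child of 12 (depth 1)
69: right child of 43 (depth 2)
25: left child of 43 (depth 2)
29: right child of 25 (depth 3)
30: right child of 29 (depth 4)
15: left child of 25 (depth 3)
20: right child of 15 (depth 4)
48: left child of 69 (depth 3)
54: right child of 48 (depth 4)
79: right child of 69 (depth 3)
42: right child of 30 (depth 5)
85: right child of 79 (depth 4)
86: right child of 85 (depth 5)
88: right child of 86 (depth 6)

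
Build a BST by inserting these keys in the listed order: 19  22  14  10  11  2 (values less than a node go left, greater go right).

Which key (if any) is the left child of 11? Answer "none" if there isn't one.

19: root
22: right child of 19 (depth 1)
14: left child of 19 (depth 1)
10: left child of 14 (depth 2)
11: right child of 10 (depth 3)
2: left child of 10 (depth 3)

none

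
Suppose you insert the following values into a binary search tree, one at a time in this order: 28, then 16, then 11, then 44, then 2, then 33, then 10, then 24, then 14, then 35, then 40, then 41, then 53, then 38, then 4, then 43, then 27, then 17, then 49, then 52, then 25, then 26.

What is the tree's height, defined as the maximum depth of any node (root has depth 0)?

Insert 28: tree is empty, so 28 becomes the root.
Insert 16: 16 < 28 → go left. Place as left child of 28.
Insert 11: 11 < 28 → go left; 11 < 16 → go left. Place as left child of 16.
Insert 44: 44 > 28 → go right. Place as right child of 28.
Insert 2: 2 < 28 → go left; 2 < 16 → go left; 2 < 11 → go left. Place as left child of 11.
Insert 33: 33 > 28 → go right; 33 < 44 → go left. Place as left child of 44.
Insert 10: 10 < 28 → go left; 10 < 16 → go left; 10 < 11 → go left; 10 > 2 → go right. Place as right child of 2.
Insert 24: 24 < 28 → go left; 24 > 16 → go right. Place as right child of 16.
Insert 14: 14 < 28 → go left; 14 < 16 → go left; 14 > 11 → go right. Place as right child of 11.
Insert 35: 35 > 28 → go right; 35 < 44 → go left; 35 > 33 → go right. Place as right child of 33.
Insert 40: 40 > 28 → go right; 40 < 44 → go left; 40 > 33 → go right; 40 > 35 → go right. Place as right child of 35.
Insert 41: 41 > 28 → go right; 41 < 44 → go left; 41 > 33 → go right; 41 > 35 → go right; 41 > 40 → go right. Place as right child of 40.
Insert 53: 53 > 28 → go right; 53 > 44 → go right. Place as right child of 44.
Insert 38: 38 > 28 → go right; 38 < 44 → go left; 38 > 33 → go right; 38 > 35 → go right; 38 < 40 → go left. Place as left child of 40.
Insert 4: 4 < 28 → go left; 4 < 16 → go left; 4 < 11 → go left; 4 > 2 → go right; 4 < 10 → go left. Place as left child of 10.
Insert 43: 43 > 28 → go right; 43 < 44 → go left; 43 > 33 → go right; 43 > 35 → go right; 43 > 40 → go right; 43 > 41 → go right. Place as right child of 41.
Insert 27: 27 < 28 → go left; 27 > 16 → go right; 27 > 24 → go right. Place as right child of 24.
Insert 17: 17 < 28 → go left; 17 > 16 → go right; 17 < 24 → go left. Place as left child of 24.
Insert 49: 49 > 28 → go right; 49 > 44 → go right; 49 < 53 → go left. Place as left child of 53.
Insert 52: 52 > 28 → go right; 52 > 44 → go right; 52 < 53 → go left; 52 > 49 → go right. Place as right child of 49.
Insert 25: 25 < 28 → go left; 25 > 16 → go right; 25 > 24 → go right; 25 < 27 → go left. Place as left child of 27.
Insert 26: 26 < 28 → go left; 26 > 16 → go right; 26 > 24 → go right; 26 < 27 → go left; 26 > 25 → go right. Place as right child of 25.

The deepest node is 43 at depth 6.

6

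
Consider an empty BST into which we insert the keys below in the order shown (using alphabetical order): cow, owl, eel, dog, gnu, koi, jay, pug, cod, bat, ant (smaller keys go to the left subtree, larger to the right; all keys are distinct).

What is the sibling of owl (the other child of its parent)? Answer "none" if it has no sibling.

cow: root
owl: right child of cow (depth 1)
eel: left child of owl (depth 2)
dog: left child of eel (depth 3)
gnu: right child of eel (depth 3)
koi: right child of gnu (depth 4)
jay: left child of koi (depth 5)
pug: right child of owl (depth 2)
cod: left child of cow (depth 1)
bat: left child of cod (depth 2)
ant: left child of bat (depth 3)

owl's parent is cow; the other child of cow is cod.

cod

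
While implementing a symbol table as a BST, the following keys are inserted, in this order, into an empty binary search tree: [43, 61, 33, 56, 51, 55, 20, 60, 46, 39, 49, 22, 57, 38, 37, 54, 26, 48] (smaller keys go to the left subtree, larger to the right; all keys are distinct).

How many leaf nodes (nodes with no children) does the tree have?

Insert 43: tree is empty, so 43 becomes the root.
Insert 61: 61 > 43 → go right. Place as right child of 43.
Insert 33: 33 < 43 → go left. Place as left child of 43.
Insert 56: 56 > 43 → go right; 56 < 61 → go left. Place as left child of 61.
Insert 51: 51 > 43 → go right; 51 < 61 → go left; 51 < 56 → go left. Place as left child of 56.
Insert 55: 55 > 43 → go right; 55 < 61 → go left; 55 < 56 → go left; 55 > 51 → go right. Place as right child of 51.
Insert 20: 20 < 43 → go left; 20 < 33 → go left. Place as left child of 33.
Insert 60: 60 > 43 → go right; 60 < 61 → go left; 60 > 56 → go right. Place as right child of 56.
Insert 46: 46 > 43 → go right; 46 < 61 → go left; 46 < 56 → go left; 46 < 51 → go left. Place as left child of 51.
Insert 39: 39 < 43 → go left; 39 > 33 → go right. Place as right child of 33.
Insert 49: 49 > 43 → go right; 49 < 61 → go left; 49 < 56 → go left; 49 < 51 → go left; 49 > 46 → go right. Place as right child of 46.
Insert 22: 22 < 43 → go left; 22 < 33 → go left; 22 > 20 → go right. Place as right child of 20.
Insert 57: 57 > 43 → go right; 57 < 61 → go left; 57 > 56 → go right; 57 < 60 → go left. Place as left child of 60.
Insert 38: 38 < 43 → go left; 38 > 33 → go right; 38 < 39 → go left. Place as left child of 39.
Insert 37: 37 < 43 → go left; 37 > 33 → go right; 37 < 39 → go left; 37 < 38 → go left. Place as left child of 38.
Insert 54: 54 > 43 → go right; 54 < 61 → go left; 54 < 56 → go left; 54 > 51 → go right; 54 < 55 → go left. Place as left child of 55.
Insert 26: 26 < 43 → go left; 26 < 33 → go left; 26 > 20 → go right; 26 > 22 → go right. Place as right child of 22.
Insert 48: 48 > 43 → go right; 48 < 61 → go left; 48 < 56 → go left; 48 < 51 → go left; 48 > 46 → go right; 48 < 49 → go left. Place as left child of 49.

Leaves: 26, 37, 48, 54, 57 — 5 in total.

5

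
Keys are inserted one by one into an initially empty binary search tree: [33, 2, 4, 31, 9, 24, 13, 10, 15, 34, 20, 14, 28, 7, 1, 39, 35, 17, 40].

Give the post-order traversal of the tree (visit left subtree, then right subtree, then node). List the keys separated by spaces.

1 7 10 14 17 20 15 13 28 24 9 31 4 2 35 40 39 34 33

33: root
2: left child of 33 (depth 1)
4: right child of 2 (depth 2)
31: right child of 4 (depth 3)
9: left child of 31 (depth 4)
24: right child of 9 (depth 5)
13: left child of 24 (depth 6)
10: left child of 13 (depth 7)
15: right child of 13 (depth 7)
34: right child of 33 (depth 1)
20: right child of 15 (depth 8)
14: left child of 15 (depth 8)
28: right child of 24 (depth 6)
7: left child of 9 (depth 5)
1: left child of 2 (depth 2)
39: right child of 34 (depth 2)
35: left child of 39 (depth 3)
17: left child of 20 (depth 9)
40: right child of 39 (depth 3)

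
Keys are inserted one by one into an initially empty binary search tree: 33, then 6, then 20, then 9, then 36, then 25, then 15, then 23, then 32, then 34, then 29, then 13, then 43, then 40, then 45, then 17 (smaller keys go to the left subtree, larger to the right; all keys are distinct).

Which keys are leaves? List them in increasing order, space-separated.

13 17 23 29 34 40 45

Resulting structure (node: left, right):
  33: L=6, R=36
  6: L=–, R=20
  20: L=9, R=25
  9: L=–, R=15
  36: L=34, R=43
  25: L=23, R=32
  15: L=13, R=17
  23: L=–, R=–
  32: L=29, R=–
  34: L=–, R=–
  29: L=–, R=–
  13: L=–, R=–
  43: L=40, R=45
  40: L=–, R=–
  45: L=–, R=–
  17: L=–, R=–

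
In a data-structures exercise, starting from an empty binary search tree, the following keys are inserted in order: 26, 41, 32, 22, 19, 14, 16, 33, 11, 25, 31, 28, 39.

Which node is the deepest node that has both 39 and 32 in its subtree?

32

26: root
41: right child of 26 (depth 1)
32: left child of 41 (depth 2)
22: left child of 26 (depth 1)
19: left child of 22 (depth 2)
14: left child of 19 (depth 3)
16: right child of 14 (depth 4)
33: right child of 32 (depth 3)
11: left child of 14 (depth 4)
25: right child of 22 (depth 2)
31: left child of 32 (depth 3)
28: left child of 31 (depth 4)
39: right child of 33 (depth 4)

Path to 39: 26 → 41 → 32 → 33 → 39
Path to 32: 26 → 41 → 32
32 lies on both paths and is an ancestor of the other node.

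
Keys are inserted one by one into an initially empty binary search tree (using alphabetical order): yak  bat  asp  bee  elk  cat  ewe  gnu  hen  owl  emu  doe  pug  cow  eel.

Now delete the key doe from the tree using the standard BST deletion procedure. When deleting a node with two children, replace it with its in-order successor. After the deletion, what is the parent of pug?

Resulting structure (node: left, right):
  yak: L=bat, R=–
  bat: L=asp, R=bee
  asp: L=–, R=–
  bee: L=–, R=elk
  elk: L=cat, R=ewe
  cat: L=–, R=doe
  ewe: L=emu, R=gnu
  gnu: L=–, R=hen
  hen: L=–, R=owl
  owl: L=–, R=pug
  emu: L=–, R=–
  doe: L=cow, R=eel
  pug: L=–, R=–
  cow: L=–, R=–
  eel: L=–, R=–

Delete doe (two children — replace with in-order successor).
After deletion, pug's parent is owl.

owl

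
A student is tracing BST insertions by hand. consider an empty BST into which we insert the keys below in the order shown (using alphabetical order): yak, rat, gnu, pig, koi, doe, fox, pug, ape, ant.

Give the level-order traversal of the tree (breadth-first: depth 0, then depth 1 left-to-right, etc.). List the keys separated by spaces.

yak rat gnu doe pig ape fox koi pug ant

yak: root
rat: left child of yak (depth 1)
gnu: left child of rat (depth 2)
pig: right child of gnu (depth 3)
koi: left child of pig (depth 4)
doe: left child of gnu (depth 3)
fox: right child of doe (depth 4)
pug: right child of pig (depth 4)
ape: left child of doe (depth 4)
ant: left child of ape (depth 5)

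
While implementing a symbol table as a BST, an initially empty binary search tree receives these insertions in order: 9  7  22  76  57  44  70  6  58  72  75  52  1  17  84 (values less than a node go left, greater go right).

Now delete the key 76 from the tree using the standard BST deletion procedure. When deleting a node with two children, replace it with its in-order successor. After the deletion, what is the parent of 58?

70

9: root
7: left child of 9 (depth 1)
22: right child of 9 (depth 1)
76: right child of 22 (depth 2)
57: left child of 76 (depth 3)
44: left child of 57 (depth 4)
70: right child of 57 (depth 4)
6: left child of 7 (depth 2)
58: left child of 70 (depth 5)
72: right child of 70 (depth 5)
75: right child of 72 (depth 6)
52: right child of 44 (depth 5)
1: left child of 6 (depth 3)
17: left child of 22 (depth 2)
84: right child of 76 (depth 3)

Delete 76 (two children — replace with in-order successor).
After deletion, 58's parent is 70.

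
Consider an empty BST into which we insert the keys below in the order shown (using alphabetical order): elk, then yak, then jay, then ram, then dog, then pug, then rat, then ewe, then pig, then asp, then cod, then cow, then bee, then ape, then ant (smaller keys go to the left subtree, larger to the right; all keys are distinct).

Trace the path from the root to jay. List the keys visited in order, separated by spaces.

elk: root
yak: right child of elk (depth 1)
jay: left child of yak (depth 2)
ram: right child of jay (depth 3)
dog: left child of elk (depth 1)
pug: left child of ram (depth 4)
rat: right child of ram (depth 4)
ewe: left child of jay (depth 3)
pig: left child of pug (depth 5)
asp: left child of dog (depth 2)
cod: right child of asp (depth 3)
cow: right child of cod (depth 4)
bee: left child of cod (depth 4)
ape: left child of asp (depth 3)
ant: left child of ape (depth 4)

elk yak jay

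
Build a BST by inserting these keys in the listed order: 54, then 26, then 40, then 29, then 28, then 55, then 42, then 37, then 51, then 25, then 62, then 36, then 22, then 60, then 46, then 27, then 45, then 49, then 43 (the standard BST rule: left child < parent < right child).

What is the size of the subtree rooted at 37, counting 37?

Resulting structure (node: left, right):
  54: L=26, R=55
  26: L=25, R=40
  40: L=29, R=42
  29: L=28, R=37
  28: L=27, R=–
  55: L=–, R=62
  42: L=–, R=51
  37: L=36, R=–
  51: L=46, R=–
  25: L=22, R=–
  62: L=60, R=–
  36: L=–, R=–
  22: L=–, R=–
  60: L=–, R=–
  46: L=45, R=49
  27: L=–, R=–
  45: L=43, R=–
  49: L=–, R=–
  43: L=–, R=–

Subtree rooted at 37 contains: 37, 36 — 2 nodes.

2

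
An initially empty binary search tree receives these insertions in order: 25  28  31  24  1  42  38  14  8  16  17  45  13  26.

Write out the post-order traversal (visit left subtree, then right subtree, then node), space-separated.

25: root
28: right child of 25 (depth 1)
31: right child of 28 (depth 2)
24: left child of 25 (depth 1)
1: left child of 24 (depth 2)
42: right child of 31 (depth 3)
38: left child of 42 (depth 4)
14: right child of 1 (depth 3)
8: left child of 14 (depth 4)
16: right child of 14 (depth 4)
17: right child of 16 (depth 5)
45: right child of 42 (depth 4)
13: right child of 8 (depth 5)
26: left child of 28 (depth 2)

13 8 17 16 14 1 24 26 38 45 42 31 28 25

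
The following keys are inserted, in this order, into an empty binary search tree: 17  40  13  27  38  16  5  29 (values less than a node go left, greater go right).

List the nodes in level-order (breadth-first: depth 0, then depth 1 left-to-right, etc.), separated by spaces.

17 13 40 5 16 27 38 29

17: root
40: right child of 17 (depth 1)
13: left child of 17 (depth 1)
27: left child of 40 (depth 2)
38: right child of 27 (depth 3)
16: right child of 13 (depth 2)
5: left child of 13 (depth 2)
29: left child of 38 (depth 4)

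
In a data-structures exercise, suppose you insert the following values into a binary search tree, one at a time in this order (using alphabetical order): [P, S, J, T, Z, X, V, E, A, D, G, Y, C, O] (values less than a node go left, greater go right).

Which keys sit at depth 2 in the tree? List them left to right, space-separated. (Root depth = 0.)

P: root
S: right child of P (depth 1)
J: left child of P (depth 1)
T: right child of S (depth 2)
Z: right child of T (depth 3)
X: left child of Z (depth 4)
V: left child of X (depth 5)
E: left child of J (depth 2)
A: left child of E (depth 3)
D: right child of A (depth 4)
G: right child of E (depth 3)
Y: right child of X (depth 5)
C: left child of D (depth 5)
O: right child of J (depth 2)

E O T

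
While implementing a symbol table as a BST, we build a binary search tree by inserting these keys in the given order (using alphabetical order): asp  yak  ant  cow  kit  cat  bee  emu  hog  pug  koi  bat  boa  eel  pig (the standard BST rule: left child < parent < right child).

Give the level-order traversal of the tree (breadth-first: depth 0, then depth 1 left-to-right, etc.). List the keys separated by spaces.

Insert asp: tree is empty, so asp becomes the root.
Insert yak: yak > asp → go right. Place as right child of asp.
Insert ant: ant < asp → go left. Place as left child of asp.
Insert cow: cow > asp → go right; cow < yak → go left. Place as left child of yak.
Insert kit: kit > asp → go right; kit < yak → go left; kit > cow → go right. Place as right child of cow.
Insert cat: cat > asp → go right; cat < yak → go left; cat < cow → go left. Place as left child of cow.
Insert bee: bee > asp → go right; bee < yak → go left; bee < cow → go left; bee < cat → go left. Place as left child of cat.
Insert emu: emu > asp → go right; emu < yak → go left; emu > cow → go right; emu < kit → go left. Place as left child of kit.
Insert hog: hog > asp → go right; hog < yak → go left; hog > cow → go right; hog < kit → go left; hog > emu → go right. Place as right child of emu.
Insert pug: pug > asp → go right; pug < yak → go left; pug > cow → go right; pug > kit → go right. Place as right child of kit.
Insert koi: koi > asp → go right; koi < yak → go left; koi > cow → go right; koi > kit → go right; koi < pug → go left. Place as left child of pug.
Insert bat: bat > asp → go right; bat < yak → go left; bat < cow → go left; bat < cat → go left; bat < bee → go left. Place as left child of bee.
Insert boa: boa > asp → go right; boa < yak → go left; boa < cow → go left; boa < cat → go left; boa > bee → go right. Place as right child of bee.
Insert eel: eel > asp → go right; eel < yak → go left; eel > cow → go right; eel < kit → go left; eel < emu → go left. Place as left child of emu.
Insert pig: pig > asp → go right; pig < yak → go left; pig > cow → go right; pig > kit → go right; pig < pug → go left; pig > koi → go right. Place as right child of koi.

asp ant yak cow cat kit bee emu pug bat boa eel hog koi pig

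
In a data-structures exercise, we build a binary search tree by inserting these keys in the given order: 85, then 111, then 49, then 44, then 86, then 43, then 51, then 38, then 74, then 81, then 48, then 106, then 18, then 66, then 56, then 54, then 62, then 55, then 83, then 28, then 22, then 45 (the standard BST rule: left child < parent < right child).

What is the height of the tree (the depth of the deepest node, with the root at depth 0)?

7

Resulting structure (node: left, right):
  85: L=49, R=111
  111: L=86, R=–
  49: L=44, R=51
  44: L=43, R=48
  86: L=–, R=106
  43: L=38, R=–
  51: L=–, R=74
  38: L=18, R=–
  74: L=66, R=81
  81: L=–, R=83
  48: L=45, R=–
  106: L=–, R=–
  18: L=–, R=28
  66: L=56, R=–
  56: L=54, R=62
  54: L=–, R=55
  62: L=–, R=–
  55: L=–, R=–
  83: L=–, R=–
  28: L=22, R=–
  22: L=–, R=–
  45: L=–, R=–

The deepest node is 55 at depth 7.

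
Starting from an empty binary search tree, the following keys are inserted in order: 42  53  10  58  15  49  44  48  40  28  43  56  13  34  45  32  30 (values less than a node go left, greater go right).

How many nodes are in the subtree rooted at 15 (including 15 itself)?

7

42: root
53: right child of 42 (depth 1)
10: left child of 42 (depth 1)
58: right child of 53 (depth 2)
15: right child of 10 (depth 2)
49: left child of 53 (depth 2)
44: left child of 49 (depth 3)
48: right child of 44 (depth 4)
40: right child of 15 (depth 3)
28: left child of 40 (depth 4)
43: left child of 44 (depth 4)
56: left child of 58 (depth 3)
13: left child of 15 (depth 3)
34: right child of 28 (depth 5)
45: left child of 48 (depth 5)
32: left child of 34 (depth 6)
30: left child of 32 (depth 7)

Subtree rooted at 15 contains: 15, 13, 40, 28, 34, 32, 30 — 7 nodes.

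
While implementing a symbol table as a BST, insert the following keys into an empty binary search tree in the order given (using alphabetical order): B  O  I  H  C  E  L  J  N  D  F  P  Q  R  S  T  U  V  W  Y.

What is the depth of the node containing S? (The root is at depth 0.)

5

Resulting structure (node: left, right):
  B: L=–, R=O
  O: L=I, R=P
  I: L=H, R=L
  H: L=C, R=–
  C: L=–, R=E
  E: L=D, R=F
  L: L=J, R=N
  J: L=–, R=–
  N: L=–, R=–
  D: L=–, R=–
  F: L=–, R=–
  P: L=–, R=Q
  Q: L=–, R=R
  R: L=–, R=S
  S: L=–, R=T
  T: L=–, R=U
  U: L=–, R=V
  V: L=–, R=W
  W: L=–, R=Y
  Y: L=–, R=–

Path to S: B → O → P → Q → R → S, which is 5 edges.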